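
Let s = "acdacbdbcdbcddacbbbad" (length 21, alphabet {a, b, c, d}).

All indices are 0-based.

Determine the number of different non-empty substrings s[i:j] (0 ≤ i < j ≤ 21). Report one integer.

199

sorted suffixes:
  #0 SA[0]=14  'acbbbad'
  #1 SA[1]=3  'acbdbcdbcddacbbbad'
  #2 SA[2]=0  'acdacbdbcdbcddacbbbad'
  #3 SA[3]=19  'ad'
  #4 SA[4]=18  'bad'
  #5 SA[5]=17  'bbad'
  #6 SA[6]=16  'bbbad'
  #7 SA[7]=7  'bcdbcddacbbbad'
  #8 SA[8]=10  'bcddacbbbad'
  #9 SA[9]=5  'bdbcdbcddacbbbad'
  #10 SA[10]=15  'cbbbad'
  #11 SA[11]=4  'cbdbcdbcddacbbbad'
  #12 SA[12]=1  'cdacbdbcdbcddacbbbad'
  #13 SA[13]=8  'cdbcddacbbbad'
  #14 SA[14]=11  'cddacbbbad'
  #15 SA[15]=20  'd'
  #16 SA[16]=13  'dacbbbad'
  #17 SA[17]=2  'dacbdbcdbcddacbbbad'
  #18 SA[18]=6  'dbcdbcddacbbbad'
  #19 SA[19]=9  'dbcddacbbbad'
  #20 SA[20]=12  'ddacbbbad'

SA = [14, 3, 0, 19, 18, 17, 16, 7, 10, 5, 15, 4, 1, 8, 11, 20, 13, 2, 6, 9, 12]
[i] adj suffixes → lcp
  [1] 14/3 → 3 ('acb')
  [2] 3/0 → 2 ('ac')
  [3] 0/19 → 1 ('a')
  [4] 19/18 → 0 ('')
  [5] 18/17 → 1 ('b')
  [6] 17/16 → 2 ('bb')
  [7] 16/7 → 1 ('b')
  [8] 7/10 → 3 ('bcd')
  [9] 10/5 → 1 ('b')
  [10] 5/15 → 0 ('')
  [11] 15/4 → 2 ('cb')
  [12] 4/1 → 1 ('c')
  [13] 1/8 → 2 ('cd')
  [14] 8/11 → 2 ('cd')
  [15] 11/20 → 0 ('')
  [16] 20/13 → 1 ('d')
  [17] 13/2 → 4 ('dacb')
  [18] 2/6 → 1 ('d')
  [19] 6/9 → 4 ('dbcd')
  [20] 9/12 → 1 ('d')

n(n+1)/2 = 21·22/2 = 231
Σ LCP = 0 + 3 + 2 + 1 + 0 + 1 + 2 + 1 + 3 + 1 + 0 + 2 + 1 + 2 + 2 + 0 + 1 + 4 + 1 + 4 + 1 = 32
distinct = 231 − 32 = 199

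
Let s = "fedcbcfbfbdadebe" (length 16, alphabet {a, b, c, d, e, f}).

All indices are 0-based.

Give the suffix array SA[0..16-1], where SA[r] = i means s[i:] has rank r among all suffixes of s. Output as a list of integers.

rank | idx | suffix
   0 |  11 | adebe
   1 |   4 | bcfbfbdadebe
   2 |   9 | bdadebe
   3 |  14 | be
   4 |   7 | bfbdadebe
   5 |   3 | cbcfbfbdadebe
   6 |   5 | cfbfbdadebe
   7 |  10 | dadebe
   8 |   2 | dcbcfbfbdadebe
   9 |  12 | debe
  10 |  15 | e
  11 |  13 | ebe
  12 |   1 | edcbcfbfbdadebe
  13 |   8 | fbdadebe
  14 |   6 | fbfbdadebe
  15 |   0 | fedcbcfbfbdadebe

[11, 4, 9, 14, 7, 3, 5, 10, 2, 12, 15, 13, 1, 8, 6, 0]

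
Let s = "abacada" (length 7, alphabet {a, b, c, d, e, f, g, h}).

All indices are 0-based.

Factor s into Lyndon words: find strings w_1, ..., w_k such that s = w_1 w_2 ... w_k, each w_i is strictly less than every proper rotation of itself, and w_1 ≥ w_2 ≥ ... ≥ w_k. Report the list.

["abacad", "a"]

emit factor 1: 'abacad' (i=0, period=6)
emit factor 2: 'a' (i=6, period=1)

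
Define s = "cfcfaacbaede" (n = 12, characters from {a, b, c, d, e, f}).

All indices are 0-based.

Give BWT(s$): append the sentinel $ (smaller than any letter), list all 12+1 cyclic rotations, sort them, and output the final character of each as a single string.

rank  rotation       last
    0  $cfcfaacbaede  e
    1  aacbaede$cfcf  f
    2  acbaede$cfcfa  a
    3  aede$cfcfaacb  b
    4  baede$cfcfaac  c
    5  cbaede$cfcfaa  a
    6  cfaacbaede$cf  f
    7  cfcfaacbaede$  $
    8  de$cfcfaacbae  e
    9  e$cfcfaacbaed  d
   10  ede$cfcfaacba  a
   11  faacbaede$cfc  c
   12  fcfaacbaede$c  c

efabcaf$edacc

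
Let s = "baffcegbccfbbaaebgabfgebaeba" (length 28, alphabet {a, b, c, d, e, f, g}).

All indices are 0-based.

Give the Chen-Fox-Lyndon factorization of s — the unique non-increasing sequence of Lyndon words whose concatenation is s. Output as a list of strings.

["b", "affcegbccfbb", "aaebgabfgebaeb", "a"]

emit factor 1: 'b' (i=0, period=1)
emit factor 2: 'affcegbccfbb' (i=1, period=12)
emit factor 3: 'aaebgabfgebaeb' (i=13, period=14)
emit factor 4: 'a' (i=27, period=1)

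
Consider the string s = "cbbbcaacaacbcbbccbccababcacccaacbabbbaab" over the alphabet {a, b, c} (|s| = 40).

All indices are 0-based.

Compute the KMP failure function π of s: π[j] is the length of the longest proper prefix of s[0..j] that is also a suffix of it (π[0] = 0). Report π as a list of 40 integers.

π[0] = 0
j=1 s[j]='b': π[1]=0 (border '')
j=2 s[j]='b': π[2]=0 (border '')
j=3 s[j]='b': π[3]=0 (border '')
j=4 s[j]='c': π[4]=1 (border 'c')
j=5 s[j]='a': k: 1→0; π[5]=0 (border '')
j=6 s[j]='a': π[6]=0 (border '')
j=7 s[j]='c': π[7]=1 (border 'c')
j=8 s[j]='a': k: 1→0; π[8]=0 (border '')
j=9 s[j]='a': π[9]=0 (border '')
j=10 s[j]='c': π[10]=1 (border 'c')
j=11 s[j]='b': π[11]=2 (border 'cb')
j=12 s[j]='c': k: 2→0; π[12]=1 (border 'c')
j=13 s[j]='b': π[13]=2 (border 'cb')
j=14 s[j]='b': π[14]=3 (border 'cbb')
j=15 s[j]='c': k: 3→0; π[15]=1 (border 'c')
j=16 s[j]='c': k: 1→0; π[16]=1 (border 'c')
j=17 s[j]='b': π[17]=2 (border 'cb')
j=18 s[j]='c': k: 2→0; π[18]=1 (border 'c')
j=19 s[j]='c': k: 1→0; π[19]=1 (border 'c')
j=20 s[j]='a': k: 1→0; π[20]=0 (border '')
j=21 s[j]='b': π[21]=0 (border '')
j=22 s[j]='a': π[22]=0 (border '')
j=23 s[j]='b': π[23]=0 (border '')
j=24 s[j]='c': π[24]=1 (border 'c')
j=25 s[j]='a': k: 1→0; π[25]=0 (border '')
j=26 s[j]='c': π[26]=1 (border 'c')
j=27 s[j]='c': k: 1→0; π[27]=1 (border 'c')
j=28 s[j]='c': k: 1→0; π[28]=1 (border 'c')
j=29 s[j]='a': k: 1→0; π[29]=0 (border '')
j=30 s[j]='a': π[30]=0 (border '')
j=31 s[j]='c': π[31]=1 (border 'c')
j=32 s[j]='b': π[32]=2 (border 'cb')
j=33 s[j]='a': k: 2→0; π[33]=0 (border '')
j=34 s[j]='b': π[34]=0 (border '')
j=35 s[j]='b': π[35]=0 (border '')
j=36 s[j]='b': π[36]=0 (border '')
j=37 s[j]='a': π[37]=0 (border '')
j=38 s[j]='a': π[38]=0 (border '')
j=39 s[j]='b': π[39]=0 (border '')

[0, 0, 0, 0, 1, 0, 0, 1, 0, 0, 1, 2, 1, 2, 3, 1, 1, 2, 1, 1, 0, 0, 0, 0, 1, 0, 1, 1, 1, 0, 0, 1, 2, 0, 0, 0, 0, 0, 0, 0]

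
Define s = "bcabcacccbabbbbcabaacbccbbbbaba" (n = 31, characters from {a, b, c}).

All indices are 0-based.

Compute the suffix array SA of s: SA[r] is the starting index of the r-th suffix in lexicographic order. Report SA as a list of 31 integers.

rank | idx | suffix
   0 |  30 | a
   1 |  18 | aacbccbbbbaba
   2 |  28 | aba
   3 |  16 | abaacbccbbbbaba
   4 |  10 | abbbbcabaacbccbbbbaba
   5 |   2 | abcacccbabbbbcabaacbccbbbbaba
   6 |  19 | acbccbbbbaba
   7 |   5 | acccbabbbbcabaacbccbbbbaba
   8 |  29 | ba
   9 |  17 | baacbccbbbbaba
  10 |  27 | baba
  11 |   9 | babbbbcabaacbccbbbbaba
  12 |  26 | bbaba
  13 |  25 | bbbaba
  14 |  24 | bbbbaba
  15 |  11 | bbbbcabaacbccbbbbaba
  16 |  12 | bbbcabaacbccbbbbaba
  17 |  13 | bbcabaacbccbbbbaba
  18 |  14 | bcabaacbccbbbbaba
  19 |   0 | bcabcacccbabbbbcabaacbccbbbbaba
  20 |   3 | bcacccbabbbbcabaacbccbbbbaba
  21 |  21 | bccbbbbaba
  22 |  15 | cabaacbccbbbbaba
  23 |   1 | cabcacccbabbbbcabaacbccbbbbaba
  24 |   4 | cacccbabbbbcabaacbccbbbbaba
  25 |   8 | cbabbbbcabaacbccbbbbaba
  26 |  23 | cbbbbaba
  27 |  20 | cbccbbbbaba
  28 |   7 | ccbabbbbcabaacbccbbbbaba
  29 |  22 | ccbbbbaba
  30 |   6 | cccbabbbbcabaacbccbbbbaba

[30, 18, 28, 16, 10, 2, 19, 5, 29, 17, 27, 9, 26, 25, 24, 11, 12, 13, 14, 0, 3, 21, 15, 1, 4, 8, 23, 20, 7, 22, 6]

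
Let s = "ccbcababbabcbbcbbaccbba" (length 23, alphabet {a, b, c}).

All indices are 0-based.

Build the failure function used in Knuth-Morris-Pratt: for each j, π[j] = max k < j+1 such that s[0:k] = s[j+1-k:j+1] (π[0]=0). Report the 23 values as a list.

π[0] = 0
j=1 s[j]='c': π[1]=1 (border 'c')
j=2 s[j]='b': k: 1→0; π[2]=0 (border '')
j=3 s[j]='c': π[3]=1 (border 'c')
j=4 s[j]='a': k: 1→0; π[4]=0 (border '')
j=5 s[j]='b': π[5]=0 (border '')
j=6 s[j]='a': π[6]=0 (border '')
j=7 s[j]='b': π[7]=0 (border '')
j=8 s[j]='b': π[8]=0 (border '')
j=9 s[j]='a': π[9]=0 (border '')
j=10 s[j]='b': π[10]=0 (border '')
j=11 s[j]='c': π[11]=1 (border 'c')
j=12 s[j]='b': k: 1→0; π[12]=0 (border '')
j=13 s[j]='b': π[13]=0 (border '')
j=14 s[j]='c': π[14]=1 (border 'c')
j=15 s[j]='b': k: 1→0; π[15]=0 (border '')
j=16 s[j]='b': π[16]=0 (border '')
j=17 s[j]='a': π[17]=0 (border '')
j=18 s[j]='c': π[18]=1 (border 'c')
j=19 s[j]='c': π[19]=2 (border 'cc')
j=20 s[j]='b': π[20]=3 (border 'ccb')
j=21 s[j]='b': k: 3→0; π[21]=0 (border '')
j=22 s[j]='a': π[22]=0 (border '')

[0, 1, 0, 1, 0, 0, 0, 0, 0, 0, 0, 1, 0, 0, 1, 0, 0, 0, 1, 2, 3, 0, 0]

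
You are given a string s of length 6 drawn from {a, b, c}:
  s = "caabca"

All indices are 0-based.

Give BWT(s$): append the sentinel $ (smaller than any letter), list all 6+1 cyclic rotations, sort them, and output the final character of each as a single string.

rank  rotation last
    0  $caabca  a
    1  a$caabc  c
    2  aabca$c  c
    3  abca$ca  a
    4  bca$caa  a
    5  ca$caab  b
    6  caabca$  $

accaab$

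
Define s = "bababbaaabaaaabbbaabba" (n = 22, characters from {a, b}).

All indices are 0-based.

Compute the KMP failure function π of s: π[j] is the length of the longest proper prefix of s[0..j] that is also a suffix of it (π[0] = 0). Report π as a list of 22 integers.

[0, 0, 1, 2, 3, 1, 2, 0, 0, 1, 2, 0, 0, 0, 1, 1, 1, 2, 0, 1, 1, 2]

π[0] = 0
j=1 s[j]='a': π[1]=0 (border '')
j=2 s[j]='b': π[2]=1 (border 'b')
j=3 s[j]='a': π[3]=2 (border 'ba')
j=4 s[j]='b': π[4]=3 (border 'bab')
j=5 s[j]='b': k: 3→1→0; π[5]=1 (border 'b')
j=6 s[j]='a': π[6]=2 (border 'ba')
j=7 s[j]='a': k: 2→0; π[7]=0 (border '')
j=8 s[j]='a': π[8]=0 (border '')
j=9 s[j]='b': π[9]=1 (border 'b')
j=10 s[j]='a': π[10]=2 (border 'ba')
j=11 s[j]='a': k: 2→0; π[11]=0 (border '')
j=12 s[j]='a': π[12]=0 (border '')
j=13 s[j]='a': π[13]=0 (border '')
j=14 s[j]='b': π[14]=1 (border 'b')
j=15 s[j]='b': k: 1→0; π[15]=1 (border 'b')
j=16 s[j]='b': k: 1→0; π[16]=1 (border 'b')
j=17 s[j]='a': π[17]=2 (border 'ba')
j=18 s[j]='a': k: 2→0; π[18]=0 (border '')
j=19 s[j]='b': π[19]=1 (border 'b')
j=20 s[j]='b': k: 1→0; π[20]=1 (border 'b')
j=21 s[j]='a': π[21]=2 (border 'ba')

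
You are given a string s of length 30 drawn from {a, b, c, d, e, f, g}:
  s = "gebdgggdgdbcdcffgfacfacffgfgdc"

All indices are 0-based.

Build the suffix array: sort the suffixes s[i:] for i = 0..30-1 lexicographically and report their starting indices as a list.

rank→(start, suffix):
  0 → (18, 'acfacffgfgdc')
  1 → (21, 'acffgfgdc')
  2 → (10, 'bcdcffgfacfacffgfgdc')
  3 → (2, 'bdgggdgdbcdcffgfacfacffgfgdc')
  4 → (29, 'c')
  5 → (11, 'cdcffgfacfacffgfgdc')
  6 → (19, 'cfacffgfgdc')
  7 → (13, 'cffgfacfacffgfgdc')
  8 → (22, 'cffgfgdc')
  9 → (9, 'dbcdcffgfacfacffgfgdc')
  10 → (28, 'dc')
  11 → (12, 'dcffgfacfacffgfgdc')
  12 → (7, 'dgdbcdcffgfacfacffgfgdc')
  13 → (3, 'dgggdgdbcdcffgfacfacffgfgdc')
  14 → (1, 'ebdgggdgdbcdcffgfacfacffgfgdc')
  15 → (17, 'facfacffgfgdc')
  16 → (20, 'facffgfgdc')
  17 → (14, 'ffgfacfacffgfgdc')
  18 → (23, 'ffgfgdc')
  19 → (26, 'fgdc')
  20 → (15, 'fgfacfacffgfgdc')
  21 → (24, 'fgfgdc')
  22 → (8, 'gdbcdcffgfacfacffgfgdc')
  23 → (27, 'gdc')
  24 → (6, 'gdgdbcdcffgfacfacffgfgdc')
  25 → (0, 'gebdgggdgdbcdcffgfacfacffgfgdc')
  26 → (16, 'gfacfacffgfgdc')
  27 → (25, 'gfgdc')
  28 → (5, 'ggdgdbcdcffgfacfacffgfgdc')
  29 → (4, 'gggdgdbcdcffgfacfacffgfgdc')

[18, 21, 10, 2, 29, 11, 19, 13, 22, 9, 28, 12, 7, 3, 1, 17, 20, 14, 23, 26, 15, 24, 8, 27, 6, 0, 16, 25, 5, 4]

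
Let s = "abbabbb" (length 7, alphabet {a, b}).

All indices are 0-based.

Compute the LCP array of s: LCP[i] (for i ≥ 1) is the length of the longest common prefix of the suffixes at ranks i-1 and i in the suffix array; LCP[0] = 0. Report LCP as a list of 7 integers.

[0, 3, 0, 1, 1, 2, 2]

rank→(start, suffix):
  0 → (0, 'abbabbb')
  1 → (3, 'abbb')
  2 → (6, 'b')
  3 → (2, 'babbb')
  4 → (5, 'bb')
  5 → (1, 'bbabbb')
  6 → (4, 'bbb')

SA = [0, 3, 6, 2, 5, 1, 4]
rank  pair      lcp
   1  s[0:],s[3:]  3  'abb'
   2  s[3:],s[6:]  0  ''
   3  s[6:],s[2:]  1  'b'
   4  s[2:],s[5:]  1  'b'
   5  s[5:],s[1:]  2  'bb'
   6  s[1:],s[4:]  2  'bb'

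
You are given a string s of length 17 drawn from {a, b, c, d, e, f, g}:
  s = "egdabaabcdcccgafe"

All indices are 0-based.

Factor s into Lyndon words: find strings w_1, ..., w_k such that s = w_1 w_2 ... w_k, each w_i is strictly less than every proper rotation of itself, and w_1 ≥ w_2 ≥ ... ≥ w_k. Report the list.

["eg", "d", "ab", "aabcdcccgafe"]

emit factor 1: 'eg' (i=0, period=2)
emit factor 2: 'd' (i=2, period=1)
emit factor 3: 'ab' (i=3, period=2)
emit factor 4: 'aabcdcccgafe' (i=5, period=12)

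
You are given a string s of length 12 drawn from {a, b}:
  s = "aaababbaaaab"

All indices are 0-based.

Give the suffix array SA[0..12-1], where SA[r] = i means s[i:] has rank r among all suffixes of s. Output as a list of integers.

rank | idx | suffix
   0 |   7 | aaaab
   1 |   8 | aaab
   2 |   0 | aaababbaaaab
   3 |   9 | aab
   4 |   1 | aababbaaaab
   5 |  10 | ab
   6 |   2 | ababbaaaab
   7 |   4 | abbaaaab
   8 |  11 | b
   9 |   6 | baaaab
  10 |   3 | babbaaaab
  11 |   5 | bbaaaab

[7, 8, 0, 9, 1, 10, 2, 4, 11, 6, 3, 5]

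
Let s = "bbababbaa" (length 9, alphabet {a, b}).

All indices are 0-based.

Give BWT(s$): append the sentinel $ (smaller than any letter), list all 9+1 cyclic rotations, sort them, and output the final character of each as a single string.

rank  rotation    last
    0  $bbababbaa  a
    1  a$bbababba  a
    2  aa$bbababb  b
    3  ababbaa$bb  b
    4  abbaa$bbab  b
    5  baa$bbabab  b
    6  bababbaa$b  b
    7  babbaa$bba  a
    8  bbaa$bbaba  a
    9  bbababbaa$  $

aabbbbbaa$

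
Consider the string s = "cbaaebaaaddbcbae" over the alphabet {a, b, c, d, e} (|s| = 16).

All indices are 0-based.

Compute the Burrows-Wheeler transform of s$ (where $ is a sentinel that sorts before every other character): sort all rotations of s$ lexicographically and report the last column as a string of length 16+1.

ebababaeccd$bdaaa

rank  rotation           last
    0  $cbaaebaaaddbcbae  e
    1  aaaddbcbae$cbaaeb  b
    2  aaddbcbae$cbaaeba  a
    3  aaebaaaddbcbae$cb  b
    4  addbcbae$cbaaebaa  a
    5  ae$cbaaebaaaddbcb  b
    6  aebaaaddbcbae$cba  a
    7  baaaddbcbae$cbaae  e
    8  baaebaaaddbcbae$c  c
    9  bae$cbaaebaaaddbc  c
   10  bcbae$cbaaebaaadd  d
   11  cbaaebaaaddbcbae$  $
   12  cbae$cbaaebaaaddb  b
   13  dbcbae$cbaaebaaad  d
   14  ddbcbae$cbaaebaaa  a
   15  e$cbaaebaaaddbcba  a
   16  ebaaaddbcbae$cbaa  a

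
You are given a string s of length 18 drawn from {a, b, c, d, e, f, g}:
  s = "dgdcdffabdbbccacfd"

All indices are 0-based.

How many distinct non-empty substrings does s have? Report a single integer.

159

sorted suffixes:
  #0 SA[0]=7  'abdbbccacfd'
  #1 SA[1]=14  'acfd'
  #2 SA[2]=10  'bbccacfd'
  #3 SA[3]=11  'bccacfd'
  #4 SA[4]=8  'bdbbccacfd'
  #5 SA[5]=13  'cacfd'
  #6 SA[6]=12  'ccacfd'
  #7 SA[7]=3  'cdffabdbbccacfd'
  #8 SA[8]=15  'cfd'
  #9 SA[9]=17  'd'
  #10 SA[10]=9  'dbbccacfd'
  #11 SA[11]=2  'dcdffabdbbccacfd'
  #12 SA[12]=4  'dffabdbbccacfd'
  #13 SA[13]=0  'dgdcdffabdbbccacfd'
  #14 SA[14]=6  'fabdbbccacfd'
  #15 SA[15]=16  'fd'
  #16 SA[16]=5  'ffabdbbccacfd'
  #17 SA[17]=1  'gdcdffabdbbccacfd'

SA = [7, 14, 10, 11, 8, 13, 12, 3, 15, 17, 9, 2, 4, 0, 6, 16, 5, 1]
[i] adj suffixes → lcp
  [1] 7/14 → 1 ('a')
  [2] 14/10 → 0 ('')
  [3] 10/11 → 1 ('b')
  [4] 11/8 → 1 ('b')
  [5] 8/13 → 0 ('')
  [6] 13/12 → 1 ('c')
  [7] 12/3 → 1 ('c')
  [8] 3/15 → 1 ('c')
  [9] 15/17 → 0 ('')
  [10] 17/9 → 1 ('d')
  [11] 9/2 → 1 ('d')
  [12] 2/4 → 1 ('d')
  [13] 4/0 → 1 ('d')
  [14] 0/6 → 0 ('')
  [15] 6/16 → 1 ('f')
  [16] 16/5 → 1 ('f')
  [17] 5/1 → 0 ('')

n(n+1)/2 = 18·19/2 = 171
Σ LCP = 0 + 1 + 0 + 1 + 1 + 0 + 1 + 1 + 1 + 0 + 1 + 1 + 1 + 1 + 0 + 1 + 1 + 0 = 12
distinct = 171 − 12 = 159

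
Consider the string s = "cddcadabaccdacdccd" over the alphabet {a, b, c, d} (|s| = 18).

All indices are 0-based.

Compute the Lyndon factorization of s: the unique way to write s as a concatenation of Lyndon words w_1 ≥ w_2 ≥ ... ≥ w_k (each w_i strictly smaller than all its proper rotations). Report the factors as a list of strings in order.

emit factor 1: 'cdd' (i=0, period=3)
emit factor 2: 'c' (i=3, period=1)
emit factor 3: 'ad' (i=4, period=2)
emit factor 4: 'abaccdacdccd' (i=6, period=12)

["cdd", "c", "ad", "abaccdacdccd"]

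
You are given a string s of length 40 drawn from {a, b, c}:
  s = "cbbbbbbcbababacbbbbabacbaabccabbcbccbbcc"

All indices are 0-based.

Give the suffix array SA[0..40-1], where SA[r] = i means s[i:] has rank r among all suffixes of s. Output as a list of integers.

rank | idx | suffix
   0 |  24 | aabccabbcbccbbcc
   1 |   9 | ababacbbbbabacbaabccabbcbccbbcc
   2 |  19 | abacbaabccabbcbccbbcc
   3 |  11 | abacbbbbabacbaabccabbcbccbbcc
   4 |  29 | abbcbccbbcc
   5 |  25 | abccabbcbccbbcc
   6 |  21 | acbaabccabbcbccbbcc
   7 |  13 | acbbbbabacbaabccabbcbccbbcc
   8 |  23 | baabccabbcbccbbcc
   9 |   8 | bababacbbbbabacbaabccabbcbccbbcc
  10 |  18 | babacbaabccabbcbccbbcc
  11 |  10 | babacbbbbabacbaabccabbcbccbbcc
  12 |  20 | bacbaabccabbcbccbbcc
  13 |  12 | bacbbbbabacbaabccabbcbccbbcc
  14 |  17 | bbabacbaabccabbcbccbbcc
  15 |  16 | bbbabacbaabccabbcbccbbcc
  16 |  15 | bbbbabacbaabccabbcbccbbcc
  17 |   1 | bbbbbbcbababacbbbbabacbaabccabbcbccbbcc
  18 |   2 | bbbbbcbababacbbbbabacbaabccabbcbccbbcc
  19 |   3 | bbbbcbababacbbbbabacbaabccabbcbccbbcc
  20 |   4 | bbbcbababacbbbbabacbaabccabbcbccbbcc
  21 |   5 | bbcbababacbbbbabacbaabccabbcbccbbcc
  22 |  30 | bbcbccbbcc
  23 |  36 | bbcc
  24 |   6 | bcbababacbbbbabacbaabccabbcbccbbcc
  25 |  31 | bcbccbbcc
  26 |  37 | bcc
  27 |  26 | bccabbcbccbbcc
  28 |  33 | bccbbcc
  29 |  39 | c
  30 |  28 | cabbcbccbbcc
  31 |  22 | cbaabccabbcbccbbcc
  32 |   7 | cbababacbbbbabacbaabccabbcbccbbcc
  33 |  14 | cbbbbabacbaabccabbcbccbbcc
  34 |   0 | cbbbbbbcbababacbbbbabacbaabccabbcbccbbcc
  35 |  35 | cbbcc
  36 |  32 | cbccbbcc
  37 |  38 | cc
  38 |  27 | ccabbcbccbbcc
  39 |  34 | ccbbcc

[24, 9, 19, 11, 29, 25, 21, 13, 23, 8, 18, 10, 20, 12, 17, 16, 15, 1, 2, 3, 4, 5, 30, 36, 6, 31, 37, 26, 33, 39, 28, 22, 7, 14, 0, 35, 32, 38, 27, 34]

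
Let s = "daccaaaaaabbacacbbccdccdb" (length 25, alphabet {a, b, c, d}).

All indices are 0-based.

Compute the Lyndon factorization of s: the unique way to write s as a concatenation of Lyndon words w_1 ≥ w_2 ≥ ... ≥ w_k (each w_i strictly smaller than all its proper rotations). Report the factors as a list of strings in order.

emit factor 1: 'd' (i=0, period=1)
emit factor 2: 'acc' (i=1, period=3)
emit factor 3: 'aaaaaabbacacbbccdccdb' (i=4, period=21)

["d", "acc", "aaaaaabbacacbbccdccdb"]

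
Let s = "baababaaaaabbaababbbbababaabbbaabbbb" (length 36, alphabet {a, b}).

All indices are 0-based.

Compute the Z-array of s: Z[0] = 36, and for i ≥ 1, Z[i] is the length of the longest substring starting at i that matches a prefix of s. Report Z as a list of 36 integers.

[36, 0, 0, 2, 0, 3, 0, 0, 0, 0, 0, 1, 6, 0, 0, 2, 0, 1, 1, 1, 2, 0, 2, 0, 4, 0, 0, 1, 1, 4, 0, 0, 1, 1, 1, 1]

Z[0]=36
i=1: i≥r, start 0; Z[1]=0
i=2: i≥r, start 0; Z[2]=0
i=3: i≥r, start 0; Z[3]=2 grow→box=[3,5)
i=4: min(r-i=1, Z[1]=0)=0; Z[4]=0
i=5: i≥r, start 0; Z[5]=3 grow→box=[5,8)
i=6: min(r-i=2, Z[1]=0)=0; Z[6]=0
i=7: min(r-i=1, Z[2]=0)=0; Z[7]=0
i=8: i≥r, start 0; Z[8]=0
i=9: i≥r, start 0; Z[9]=0
i=10: i≥r, start 0; Z[10]=0
i=11: i≥r, start 0; Z[11]=1 grow→box=[11,12)
i=12: i≥r, start 0; Z[12]=6 grow→box=[12,18)
i=13: min(r-i=5, Z[1]=0)=0; Z[13]=0
i=14: min(r-i=4, Z[2]=0)=0; Z[14]=0
i=15: min(r-i=3, Z[3]=2)=2; Z[15]=2
i=16: min(r-i=2, Z[4]=0)=0; Z[16]=0
i=17: min(r-i=1, Z[5]=3)=1; Z[17]=1
i=18: i≥r, start 0; Z[18]=1 grow→box=[18,19)
i=19: i≥r, start 0; Z[19]=1 grow→box=[19,20)
i=20: i≥r, start 0; Z[20]=2 grow→box=[20,22)
i=21: min(r-i=1, Z[1]=0)=0; Z[21]=0
i=22: i≥r, start 0; Z[22]=2 grow→box=[22,24)
i=23: min(r-i=1, Z[1]=0)=0; Z[23]=0
i=24: i≥r, start 0; Z[24]=4 grow→box=[24,28)
i=25: min(r-i=3, Z[1]=0)=0; Z[25]=0
i=26: min(r-i=2, Z[2]=0)=0; Z[26]=0
i=27: min(r-i=1, Z[3]=2)=1; Z[27]=1
i=28: i≥r, start 0; Z[28]=1 grow→box=[28,29)
i=29: i≥r, start 0; Z[29]=4 grow→box=[29,33)
i=30: min(r-i=3, Z[1]=0)=0; Z[30]=0
i=31: min(r-i=2, Z[2]=0)=0; Z[31]=0
i=32: min(r-i=1, Z[3]=2)=1; Z[32]=1
i=33: i≥r, start 0; Z[33]=1 grow→box=[33,34)
i=34: i≥r, start 0; Z[34]=1 grow→box=[34,35)
i=35: i≥r, start 0; Z[35]=1 grow→box=[35,36)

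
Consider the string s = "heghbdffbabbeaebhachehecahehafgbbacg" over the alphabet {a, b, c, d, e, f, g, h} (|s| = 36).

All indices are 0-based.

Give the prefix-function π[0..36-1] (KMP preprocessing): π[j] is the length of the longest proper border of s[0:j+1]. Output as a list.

π[0] = 0
j=1 s[j]='e': π[1]=0 (border '')
j=2 s[j]='g': π[2]=0 (border '')
j=3 s[j]='h': π[3]=1 (border 'h')
j=4 s[j]='b': k: 1→0; π[4]=0 (border '')
j=5 s[j]='d': π[5]=0 (border '')
j=6 s[j]='f': π[6]=0 (border '')
j=7 s[j]='f': π[7]=0 (border '')
j=8 s[j]='b': π[8]=0 (border '')
j=9 s[j]='a': π[9]=0 (border '')
j=10 s[j]='b': π[10]=0 (border '')
j=11 s[j]='b': π[11]=0 (border '')
j=12 s[j]='e': π[12]=0 (border '')
j=13 s[j]='a': π[13]=0 (border '')
j=14 s[j]='e': π[14]=0 (border '')
j=15 s[j]='b': π[15]=0 (border '')
j=16 s[j]='h': π[16]=1 (border 'h')
j=17 s[j]='a': k: 1→0; π[17]=0 (border '')
j=18 s[j]='c': π[18]=0 (border '')
j=19 s[j]='h': π[19]=1 (border 'h')
j=20 s[j]='e': π[20]=2 (border 'he')
j=21 s[j]='h': k: 2→0; π[21]=1 (border 'h')
j=22 s[j]='e': π[22]=2 (border 'he')
j=23 s[j]='c': k: 2→0; π[23]=0 (border '')
j=24 s[j]='a': π[24]=0 (border '')
j=25 s[j]='h': π[25]=1 (border 'h')
j=26 s[j]='e': π[26]=2 (border 'he')
j=27 s[j]='h': k: 2→0; π[27]=1 (border 'h')
j=28 s[j]='a': k: 1→0; π[28]=0 (border '')
j=29 s[j]='f': π[29]=0 (border '')
j=30 s[j]='g': π[30]=0 (border '')
j=31 s[j]='b': π[31]=0 (border '')
j=32 s[j]='b': π[32]=0 (border '')
j=33 s[j]='a': π[33]=0 (border '')
j=34 s[j]='c': π[34]=0 (border '')
j=35 s[j]='g': π[35]=0 (border '')

[0, 0, 0, 1, 0, 0, 0, 0, 0, 0, 0, 0, 0, 0, 0, 0, 1, 0, 0, 1, 2, 1, 2, 0, 0, 1, 2, 1, 0, 0, 0, 0, 0, 0, 0, 0]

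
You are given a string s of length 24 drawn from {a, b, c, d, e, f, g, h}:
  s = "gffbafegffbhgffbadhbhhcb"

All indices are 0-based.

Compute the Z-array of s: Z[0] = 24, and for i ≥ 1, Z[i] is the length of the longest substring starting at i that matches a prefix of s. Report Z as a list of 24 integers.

[24, 0, 0, 0, 0, 0, 0, 4, 0, 0, 0, 0, 5, 0, 0, 0, 0, 0, 0, 0, 0, 0, 0, 0]

Z[0]=24
i=1: outside box; Z[1]=0
i=2: outside box; Z[2]=0
i=3: outside box; Z[3]=0
i=4: outside box; Z[4]=0
i=5: outside box; Z[5]=0
i=6: outside box; Z[6]=0
i=7: outside box; Z[7]=4 grow→box=[7,11)
i=8: min(r-i=3, Z[1]=0)=0; Z[8]=0
i=9: min(r-i=2, Z[2]=0)=0; Z[9]=0
i=10: min(r-i=1, Z[3]=0)=0; Z[10]=0
i=11: outside box; Z[11]=0
i=12: outside box; Z[12]=5 grow→box=[12,17)
i=13: min(r-i=4, Z[1]=0)=0; Z[13]=0
i=14: min(r-i=3, Z[2]=0)=0; Z[14]=0
i=15: min(r-i=2, Z[3]=0)=0; Z[15]=0
i=16: min(r-i=1, Z[4]=0)=0; Z[16]=0
i=17: outside box; Z[17]=0
i=18: outside box; Z[18]=0
i=19: outside box; Z[19]=0
i=20: outside box; Z[20]=0
i=21: outside box; Z[21]=0
i=22: outside box; Z[22]=0
i=23: outside box; Z[23]=0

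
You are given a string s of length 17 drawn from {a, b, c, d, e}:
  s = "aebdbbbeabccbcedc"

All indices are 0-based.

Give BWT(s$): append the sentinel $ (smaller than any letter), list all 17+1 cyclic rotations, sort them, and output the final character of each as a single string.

rank  rotation            last
    0  $aebdbbbeabccbcedc  c
    1  abccbcedc$aebdbbbe  e
    2  aebdbbbeabccbcedc$  $
    3  bbbeabccbcedc$aebd  d
    4  bbeabccbcedc$aebdb  b
    5  bccbcedc$aebdbbbea  a
    6  bcedc$aebdbbbeabcc  c
    7  bdbbbeabccbcedc$ae  e
    8  beabccbcedc$aebdbb  b
    9  c$aebdbbbeabccbced  d
   10  cbcedc$aebdbbbeabc  c
   11  ccbcedc$aebdbbbeab  b
   12  cedc$aebdbbbeabccb  b
   13  dbbbeabccbcedc$aeb  b
   14  dc$aebdbbbeabccbce  e
   15  eabccbcedc$aebdbbb  b
   16  ebdbbbeabccbcedc$a  a
   17  edc$aebdbbbeabccbc  c

ce$dbacebdcbbbebac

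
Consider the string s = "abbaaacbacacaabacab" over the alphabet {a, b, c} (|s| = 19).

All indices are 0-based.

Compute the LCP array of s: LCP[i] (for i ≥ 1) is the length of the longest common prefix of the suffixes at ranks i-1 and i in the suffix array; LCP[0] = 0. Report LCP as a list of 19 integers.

rank→(start, suffix):
  0 → (3, 'aaacbacacaabacab')
  1 → (12, 'aabacab')
  2 → (4, 'aacbacacaabacab')
  3 → (17, 'ab')
  4 → (13, 'abacab')
  5 → (0, 'abbaaacbacacaabacab')
  6 → (10, 'acaabacab')
  7 → (15, 'acab')
  8 → (8, 'acacaabacab')
  9 → (5, 'acbacacaabacab')
  10 → (18, 'b')
  11 → (2, 'baaacbacacaabacab')
  12 → (14, 'bacab')
  13 → (7, 'bacacaabacab')
  14 → (1, 'bbaaacbacacaabacab')
  15 → (11, 'caabacab')
  16 → (16, 'cab')
  17 → (9, 'cacaabacab')
  18 → (6, 'cbacacaabacab')

SA = [3, 12, 4, 17, 13, 0, 10, 15, 8, 5, 18, 2, 14, 7, 1, 11, 16, 9, 6]
i: (SA[i-1],SA[i]) lcp shared
  1: (3,12) 2 'aa'
  2: (12,4) 2 'aa'
  3: (4,17) 1 'a'
  4: (17,13) 2 'ab'
  5: (13,0) 2 'ab'
  6: (0,10) 1 'a'
  7: (10,15) 3 'aca'
  8: (15,8) 3 'aca'
  9: (8,5) 2 'ac'
  10: (5,18) 0 ''
  11: (18,2) 1 'b'
  12: (2,14) 2 'ba'
  13: (14,7) 4 'baca'
  14: (7,1) 1 'b'
  15: (1,11) 0 ''
  16: (11,16) 2 'ca'
  17: (16,9) 2 'ca'
  18: (9,6) 1 'c'

[0, 2, 2, 1, 2, 2, 1, 3, 3, 2, 0, 1, 2, 4, 1, 0, 2, 2, 1]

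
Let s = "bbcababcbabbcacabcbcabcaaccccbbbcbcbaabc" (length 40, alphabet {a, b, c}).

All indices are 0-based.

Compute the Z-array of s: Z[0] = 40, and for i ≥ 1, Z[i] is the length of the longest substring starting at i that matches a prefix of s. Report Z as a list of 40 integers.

[40, 1, 0, 0, 1, 0, 1, 0, 1, 0, 4, 1, 0, 0, 0, 0, 1, 0, 1, 0, 0, 1, 0, 0, 0, 0, 0, 0, 0, 2, 3, 1, 0, 1, 0, 1, 0, 0, 1, 0]

Z[0]=40
i=1: i≥r, start 0; Z[1]=1 scan→box=[1,2)
i=2: i≥r, start 0; Z[2]=0
i=3: i≥r, start 0; Z[3]=0
i=4: i≥r, start 0; Z[4]=1 scan→box=[4,5)
i=5: i≥r, start 0; Z[5]=0
i=6: i≥r, start 0; Z[6]=1 scan→box=[6,7)
i=7: i≥r, start 0; Z[7]=0
i=8: i≥r, start 0; Z[8]=1 scan→box=[8,9)
i=9: i≥r, start 0; Z[9]=0
i=10: i≥r, start 0; Z[10]=4 scan→box=[10,14)
i=11: min(r-i=3, Z[1]=1)=1; Z[11]=1
i=12: min(r-i=2, Z[2]=0)=0; Z[12]=0
i=13: min(r-i=1, Z[3]=0)=0; Z[13]=0
i=14: i≥r, start 0; Z[14]=0
i=15: i≥r, start 0; Z[15]=0
i=16: i≥r, start 0; Z[16]=1 scan→box=[16,17)
i=17: i≥r, start 0; Z[17]=0
i=18: i≥r, start 0; Z[18]=1 scan→box=[18,19)
i=19: i≥r, start 0; Z[19]=0
i=20: i≥r, start 0; Z[20]=0
i=21: i≥r, start 0; Z[21]=1 scan→box=[21,22)
i=22: i≥r, start 0; Z[22]=0
i=23: i≥r, start 0; Z[23]=0
i=24: i≥r, start 0; Z[24]=0
i=25: i≥r, start 0; Z[25]=0
i=26: i≥r, start 0; Z[26]=0
i=27: i≥r, start 0; Z[27]=0
i=28: i≥r, start 0; Z[28]=0
i=29: i≥r, start 0; Z[29]=2 scan→box=[29,31)
i=30: min(r-i=1, Z[1]=1)=1; Z[30]=3 scan→box=[30,33)
i=31: min(r-i=2, Z[1]=1)=1; Z[31]=1
i=32: min(r-i=1, Z[2]=0)=0; Z[32]=0
i=33: i≥r, start 0; Z[33]=1 scan→box=[33,34)
i=34: i≥r, start 0; Z[34]=0
i=35: i≥r, start 0; Z[35]=1 scan→box=[35,36)
i=36: i≥r, start 0; Z[36]=0
i=37: i≥r, start 0; Z[37]=0
i=38: i≥r, start 0; Z[38]=1 scan→box=[38,39)
i=39: i≥r, start 0; Z[39]=0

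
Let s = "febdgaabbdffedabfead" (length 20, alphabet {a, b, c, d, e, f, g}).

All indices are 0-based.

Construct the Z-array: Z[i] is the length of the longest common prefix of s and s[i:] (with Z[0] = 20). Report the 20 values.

Z[0]=20
i=1: outside box; Z[1]=0
i=2: outside box; Z[2]=0
i=3: outside box; Z[3]=0
i=4: outside box; Z[4]=0
i=5: outside box; Z[5]=0
i=6: outside box; Z[6]=0
i=7: outside box; Z[7]=0
i=8: outside box; Z[8]=0
i=9: outside box; Z[9]=0
i=10: outside box; Z[10]=1 scan→box=[10,11)
i=11: outside box; Z[11]=2 scan→box=[11,13)
i=12: min(r-i=1, Z[1]=0)=0; Z[12]=0
i=13: outside box; Z[13]=0
i=14: outside box; Z[14]=0
i=15: outside box; Z[15]=0
i=16: outside box; Z[16]=2 scan→box=[16,18)
i=17: min(r-i=1, Z[1]=0)=0; Z[17]=0
i=18: outside box; Z[18]=0
i=19: outside box; Z[19]=0

[20, 0, 0, 0, 0, 0, 0, 0, 0, 0, 1, 2, 0, 0, 0, 0, 2, 0, 0, 0]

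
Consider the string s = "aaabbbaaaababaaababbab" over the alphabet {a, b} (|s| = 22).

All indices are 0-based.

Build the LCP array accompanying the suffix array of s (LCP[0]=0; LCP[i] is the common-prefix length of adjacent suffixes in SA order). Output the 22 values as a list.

sorted suffixes:
  #0 SA[0]=6  'aaaababaaababbab'
  #1 SA[1]=7  'aaababaaababbab'
  #2 SA[2]=13  'aaababbab'
  #3 SA[3]=0  'aaabbbaaaababaaababbab'
  #4 SA[4]=8  'aababaaababbab'
  #5 SA[5]=14  'aababbab'
  #6 SA[6]=1  'aabbbaaaababaaababbab'
  #7 SA[7]=20  'ab'
  #8 SA[8]=11  'abaaababbab'
  #9 SA[9]=9  'ababaaababbab'
  #10 SA[10]=15  'ababbab'
  #11 SA[11]=17  'abbab'
  #12 SA[12]=2  'abbbaaaababaaababbab'
  #13 SA[13]=21  'b'
  #14 SA[14]=5  'baaaababaaababbab'
  #15 SA[15]=12  'baaababbab'
  #16 SA[16]=19  'bab'
  #17 SA[17]=10  'babaaababbab'
  #18 SA[18]=16  'babbab'
  #19 SA[19]=4  'bbaaaababaaababbab'
  #20 SA[20]=18  'bbab'
  #21 SA[21]=3  'bbbaaaababaaababbab'

SA = [6, 7, 13, 0, 8, 14, 1, 20, 11, 9, 15, 17, 2, 21, 5, 12, 19, 10, 16, 4, 18, 3]
[i] adj suffixes → lcp
  [1] 6/7 → 3 ('aaa')
  [2] 7/13 → 6 ('aaabab')
  [3] 13/0 → 4 ('aaab')
  [4] 0/8 → 2 ('aa')
  [5] 8/14 → 5 ('aabab')
  [6] 14/1 → 3 ('aab')
  [7] 1/20 → 1 ('a')
  [8] 20/11 → 2 ('ab')
  [9] 11/9 → 3 ('aba')
  [10] 9/15 → 4 ('abab')
  [11] 15/17 → 2 ('ab')
  [12] 17/2 → 3 ('abb')
  [13] 2/21 → 0 ('')
  [14] 21/5 → 1 ('b')
  [15] 5/12 → 4 ('baaa')
  [16] 12/19 → 2 ('ba')
  [17] 19/10 → 3 ('bab')
  [18] 10/16 → 3 ('bab')
  [19] 16/4 → 1 ('b')
  [20] 4/18 → 3 ('bba')
  [21] 18/3 → 2 ('bb')

[0, 3, 6, 4, 2, 5, 3, 1, 2, 3, 4, 2, 3, 0, 1, 4, 2, 3, 3, 1, 3, 2]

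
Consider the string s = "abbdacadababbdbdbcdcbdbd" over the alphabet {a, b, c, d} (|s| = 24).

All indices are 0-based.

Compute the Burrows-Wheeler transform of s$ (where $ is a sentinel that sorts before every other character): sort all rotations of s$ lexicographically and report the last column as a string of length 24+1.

rank  rotation                   last
    0  $abbdacadababbdbdbcdcbdbd  d
    1  ababbdbdbcdcbdbd$abbdacad  d
    2  abbdacadababbdbdbcdcbdbd$  $
    3  abbdbdbcdcbdbd$abbdacadab  b
    4  acadababbdbdbcdcbdbd$abbd  d
    5  adababbdbdbcdcbdbd$abbdac  c
    6  babbdbdbcdcbdbd$abbdacada  a
    7  bbdacadababbdbdbcdcbdbd$a  a
    8  bbdbdbcdcbdbd$abbdacadaba  a
    9  bcdcbdbd$abbdacadababbdbd  d
   10  bd$abbdacadababbdbdbcdcbd  d
   11  bdacadababbdbdbcdcbdbd$ab  b
   12  bdbcdcbdbd$abbdacadababbd  d
   13  bdbd$abbdacadababbdbdbcdc  c
   14  bdbdbcdcbdbd$abbdacadabab  b
   15  cadababbdbdbcdcbdbd$abbda  a
   16  cbdbd$abbdacadababbdbdbcd  d
   17  cdcbdbd$abbdacadababbdbdb  b
   18  d$abbdacadababbdbdbcdcbdb  b
   19  dababbdbdbcdcbdbd$abbdaca  a
   20  dacadababbdbdbcdcbdbd$abb  b
   21  dbcdcbdbd$abbdacadababbdb  b
   22  dbd$abbdacadababbdbdbcdcb  b
   23  dbdbcdcbdbd$abbdacadababb  b
   24  dcbdbd$abbdacadababbdbdbc  c

dd$bdcaaaddbdcbadbbabbbbc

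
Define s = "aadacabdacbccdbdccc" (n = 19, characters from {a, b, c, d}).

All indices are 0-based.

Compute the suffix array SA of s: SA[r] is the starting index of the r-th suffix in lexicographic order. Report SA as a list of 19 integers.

sorted suffixes:
  #0 SA[0]=0  'aadacabdacbccdbdccc'
  #1 SA[1]=5  'abdacbccdbdccc'
  #2 SA[2]=3  'acabdacbccdbdccc'
  #3 SA[3]=8  'acbccdbdccc'
  #4 SA[4]=1  'adacabdacbccdbdccc'
  #5 SA[5]=10  'bccdbdccc'
  #6 SA[6]=6  'bdacbccdbdccc'
  #7 SA[7]=14  'bdccc'
  #8 SA[8]=18  'c'
  #9 SA[9]=4  'cabdacbccdbdccc'
  #10 SA[10]=9  'cbccdbdccc'
  #11 SA[11]=17  'cc'
  #12 SA[12]=16  'ccc'
  #13 SA[13]=11  'ccdbdccc'
  #14 SA[14]=12  'cdbdccc'
  #15 SA[15]=2  'dacabdacbccdbdccc'
  #16 SA[16]=7  'dacbccdbdccc'
  #17 SA[17]=13  'dbdccc'
  #18 SA[18]=15  'dccc'

[0, 5, 3, 8, 1, 10, 6, 14, 18, 4, 9, 17, 16, 11, 12, 2, 7, 13, 15]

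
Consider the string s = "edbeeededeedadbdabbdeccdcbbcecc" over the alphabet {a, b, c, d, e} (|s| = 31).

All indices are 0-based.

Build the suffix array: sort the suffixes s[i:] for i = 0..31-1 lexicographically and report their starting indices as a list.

[16, 12, 25, 17, 26, 14, 18, 2, 30, 24, 29, 21, 22, 27, 15, 11, 13, 1, 23, 19, 6, 8, 28, 20, 10, 0, 5, 7, 9, 4, 3]

rank→(start, suffix):
  0 → (16, 'abbdeccdcbbcecc')
  1 → (12, 'adbdabbdeccdcbbcecc')
  2 → (25, 'bbcecc')
  3 → (17, 'bbdeccdcbbcecc')
  4 → (26, 'bcecc')
  5 → (14, 'bdabbdeccdcbbcecc')
  6 → (18, 'bdeccdcbbcecc')
  7 → (2, 'beeededeedadbdabbdeccdcbbcecc')
  8 → (30, 'c')
  9 → (24, 'cbbcecc')
  10 → (29, 'cc')
  11 → (21, 'ccdcbbcecc')
  12 → (22, 'cdcbbcecc')
  13 → (27, 'cecc')
  14 → (15, 'dabbdeccdcbbcecc')
  15 → (11, 'dadbdabbdeccdcbbcecc')
  16 → (13, 'dbdabbdeccdcbbcecc')
  17 → (1, 'dbeeededeedadbdabbdeccdcbbcecc')
  18 → (23, 'dcbbcecc')
  19 → (19, 'deccdcbbcecc')
  20 → (6, 'dedeedadbdabbdeccdcbbcecc')
  21 → (8, 'deedadbdabbdeccdcbbcecc')
  22 → (28, 'ecc')
  23 → (20, 'eccdcbbcecc')
  24 → (10, 'edadbdabbdeccdcbbcecc')
  25 → (0, 'edbeeededeedadbdabbdeccdcbbcecc')
  26 → (5, 'ededeedadbdabbdeccdcbbcecc')
  27 → (7, 'edeedadbdabbdeccdcbbcecc')
  28 → (9, 'eedadbdabbdeccdcbbcecc')
  29 → (4, 'eededeedadbdabbdeccdcbbcecc')
  30 → (3, 'eeededeedadbdabbdeccdcbbcecc')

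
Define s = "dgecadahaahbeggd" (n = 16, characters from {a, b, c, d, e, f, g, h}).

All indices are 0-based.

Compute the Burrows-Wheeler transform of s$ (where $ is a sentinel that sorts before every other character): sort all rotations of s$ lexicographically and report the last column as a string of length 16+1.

dhcdahega$gbgdeaa

rank  rotation           last
    0  $dgecadahaahbeggd  d
    1  aahbeggd$dgecadah  h
    2  adahaahbeggd$dgec  c
    3  ahaahbeggd$dgecad  d
    4  ahbeggd$dgecadaha  a
    5  beggd$dgecadahaah  h
    6  cadahaahbeggd$dge  e
    7  d$dgecadahaahbegg  g
    8  dahaahbeggd$dgeca  a
    9  dgecadahaahbeggd$  $
   10  ecadahaahbeggd$dg  g
   11  eggd$dgecadahaahb  b
   12  gd$dgecadahaahbeg  g
   13  gecadahaahbeggd$d  d
   14  ggd$dgecadahaahbe  e
   15  haahbeggd$dgecada  a
   16  hbeggd$dgecadahaa  a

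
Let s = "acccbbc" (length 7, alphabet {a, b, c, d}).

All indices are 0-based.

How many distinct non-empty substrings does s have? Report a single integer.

23

sorted suffixes:
  #0 SA[0]=0  'acccbbc'
  #1 SA[1]=4  'bbc'
  #2 SA[2]=5  'bc'
  #3 SA[3]=6  'c'
  #4 SA[4]=3  'cbbc'
  #5 SA[5]=2  'ccbbc'
  #6 SA[6]=1  'cccbbc'

SA = [0, 4, 5, 6, 3, 2, 1]
[i] adj suffixes → lcp
  [1] 0/4 → 0 ('')
  [2] 4/5 → 1 ('b')
  [3] 5/6 → 0 ('')
  [4] 6/3 → 1 ('c')
  [5] 3/2 → 1 ('c')
  [6] 2/1 → 2 ('cc')

n(n+1)/2 = 7·8/2 = 28
Σ LCP = 0 + 0 + 1 + 0 + 1 + 1 + 2 = 5
distinct = 28 − 5 = 23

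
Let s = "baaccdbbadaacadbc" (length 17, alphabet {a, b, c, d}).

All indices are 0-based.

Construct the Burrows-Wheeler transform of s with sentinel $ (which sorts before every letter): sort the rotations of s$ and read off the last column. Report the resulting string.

cdbaabc$bddbaacaca

rank  rotation            last
    0  $baaccdbbadaacadbc  c
    1  aacadbc$baaccdbbad  d
    2  aaccdbbadaacadbc$b  b
    3  acadbc$baaccdbbada  a
    4  accdbbadaacadbc$ba  a
    5  adaacadbc$baaccdbb  b
    6  adbc$baaccdbbadaac  c
    7  baaccdbbadaacadbc$  $
    8  badaacadbc$baaccdb  b
    9  bbadaacadbc$baaccd  d
   10  bc$baaccdbbadaacad  d
   11  c$baaccdbbadaacadb  b
   12  cadbc$baaccdbbadaa  a
   13  ccdbbadaacadbc$baa  a
   14  cdbbadaacadbc$baac  c
   15  daacadbc$baaccdbba  a
   16  dbbadaacadbc$baacc  c
   17  dbc$baaccdbbadaaca  a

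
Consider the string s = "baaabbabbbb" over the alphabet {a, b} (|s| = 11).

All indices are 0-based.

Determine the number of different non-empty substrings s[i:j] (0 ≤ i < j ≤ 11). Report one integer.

rank→(start, suffix):
  0 → (1, 'aaabbabbbb')
  1 → (2, 'aabbabbbb')
  2 → (3, 'abbabbbb')
  3 → (6, 'abbbb')
  4 → (10, 'b')
  5 → (0, 'baaabbabbbb')
  6 → (5, 'babbbb')
  7 → (9, 'bb')
  8 → (4, 'bbabbbb')
  9 → (8, 'bbb')
  10 → (7, 'bbbb')

SA = [1, 2, 3, 6, 10, 0, 5, 9, 4, 8, 7]
[i] adj suffixes → lcp
  [1] 1/2 → 2 ('aa')
  [2] 2/3 → 1 ('a')
  [3] 3/6 → 3 ('abb')
  [4] 6/10 → 0 ('')
  [5] 10/0 → 1 ('b')
  [6] 0/5 → 2 ('ba')
  [7] 5/9 → 1 ('b')
  [8] 9/4 → 2 ('bb')
  [9] 4/8 → 2 ('bb')
  [10] 8/7 → 3 ('bbb')

n(n+1)/2 = 11·12/2 = 66
Σ LCP = 0 + 2 + 1 + 3 + 0 + 1 + 2 + 1 + 2 + 2 + 3 = 17
distinct = 66 − 17 = 49

49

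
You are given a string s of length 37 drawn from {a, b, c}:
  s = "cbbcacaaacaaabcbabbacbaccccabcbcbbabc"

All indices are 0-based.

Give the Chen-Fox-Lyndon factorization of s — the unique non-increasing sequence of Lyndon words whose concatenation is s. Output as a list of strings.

["c", "bbc", "ac", "aaac", "aaabcbabbacbaccccabcbcbbabc"]

emit factor 1: 'c' (i=0, period=1)
emit factor 2: 'bbc' (i=1, period=3)
emit factor 3: 'ac' (i=4, period=2)
emit factor 4: 'aaac' (i=6, period=4)
emit factor 5: 'aaabcbabbacbaccccabcbcbbabc' (i=10, period=27)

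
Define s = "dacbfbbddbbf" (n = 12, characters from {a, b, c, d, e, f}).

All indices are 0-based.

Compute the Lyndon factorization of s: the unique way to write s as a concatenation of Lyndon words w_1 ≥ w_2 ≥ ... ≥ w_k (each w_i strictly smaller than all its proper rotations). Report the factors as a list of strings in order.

emit factor 1: 'd' (i=0, period=1)
emit factor 2: 'acbfbbddbbf' (i=1, period=11)

["d", "acbfbbddbbf"]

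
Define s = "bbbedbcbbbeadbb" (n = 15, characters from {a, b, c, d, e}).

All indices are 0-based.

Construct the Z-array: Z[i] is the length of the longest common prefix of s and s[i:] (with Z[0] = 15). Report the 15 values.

[15, 2, 1, 0, 0, 1, 0, 4, 2, 1, 0, 0, 0, 2, 1]

Z[0]=15
i=1: fresh scan; Z[1]=2 scan→box=[1,3)
i=2: min(r-i=1, Z[1]=2)=1; Z[2]=1
i=3: fresh scan; Z[3]=0
i=4: fresh scan; Z[4]=0
i=5: fresh scan; Z[5]=1 scan→box=[5,6)
i=6: fresh scan; Z[6]=0
i=7: fresh scan; Z[7]=4 scan→box=[7,11)
i=8: min(r-i=3, Z[1]=2)=2; Z[8]=2
i=9: min(r-i=2, Z[2]=1)=1; Z[9]=1
i=10: min(r-i=1, Z[3]=0)=0; Z[10]=0
i=11: fresh scan; Z[11]=0
i=12: fresh scan; Z[12]=0
i=13: fresh scan; Z[13]=2 scan→box=[13,15)
i=14: min(r-i=1, Z[1]=2)=1; Z[14]=1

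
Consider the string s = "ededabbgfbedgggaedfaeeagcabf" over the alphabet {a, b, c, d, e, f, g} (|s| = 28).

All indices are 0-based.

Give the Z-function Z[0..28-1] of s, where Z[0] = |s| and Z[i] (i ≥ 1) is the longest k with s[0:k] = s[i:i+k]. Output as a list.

[28, 0, 2, 0, 0, 0, 0, 0, 0, 0, 2, 0, 0, 0, 0, 0, 2, 0, 0, 0, 1, 1, 0, 0, 0, 0, 0, 0]

Z[0]=28
i=1: fresh scan; Z[1]=0
i=2: fresh scan; Z[2]=2 scan→box=[2,4)
i=3: min(r-i=1, Z[1]=0)=0; Z[3]=0
i=4: fresh scan; Z[4]=0
i=5: fresh scan; Z[5]=0
i=6: fresh scan; Z[6]=0
i=7: fresh scan; Z[7]=0
i=8: fresh scan; Z[8]=0
i=9: fresh scan; Z[9]=0
i=10: fresh scan; Z[10]=2 scan→box=[10,12)
i=11: min(r-i=1, Z[1]=0)=0; Z[11]=0
i=12: fresh scan; Z[12]=0
i=13: fresh scan; Z[13]=0
i=14: fresh scan; Z[14]=0
i=15: fresh scan; Z[15]=0
i=16: fresh scan; Z[16]=2 scan→box=[16,18)
i=17: min(r-i=1, Z[1]=0)=0; Z[17]=0
i=18: fresh scan; Z[18]=0
i=19: fresh scan; Z[19]=0
i=20: fresh scan; Z[20]=1 scan→box=[20,21)
i=21: fresh scan; Z[21]=1 scan→box=[21,22)
i=22: fresh scan; Z[22]=0
i=23: fresh scan; Z[23]=0
i=24: fresh scan; Z[24]=0
i=25: fresh scan; Z[25]=0
i=26: fresh scan; Z[26]=0
i=27: fresh scan; Z[27]=0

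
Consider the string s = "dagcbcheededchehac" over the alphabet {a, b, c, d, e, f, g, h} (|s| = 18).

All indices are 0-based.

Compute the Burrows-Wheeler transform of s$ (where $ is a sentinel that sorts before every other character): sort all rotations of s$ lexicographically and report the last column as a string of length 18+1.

rank  rotation             last
    0  $dagcbcheededchehac  c
    1  ac$dagcbcheededcheh  h
    2  agcbcheededchehac$d  d
    3  bcheededchehac$dagc  c
    4  c$dagcbcheededcheha  a
    5  cbcheededchehac$dag  g
    6  cheededchehac$dagcb  b
    7  chehac$dagcbcheeded  d
    8  dagcbcheededchehac$  $
    9  dchehac$dagcbcheede  e
   10  dedchehac$dagcbchee  e
   11  edchehac$dagcbcheed  d
   12  ededchehac$dagcbche  e
   13  eededchehac$dagcbch  h
   14  ehac$dagcbcheededch  h
   15  gcbcheededchehac$da  a
   16  hac$dagcbcheededche  e
   17  heededchehac$dagcbc  c
   18  hehac$dagcbcheededc  c

chdcagbd$eedehhaecc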